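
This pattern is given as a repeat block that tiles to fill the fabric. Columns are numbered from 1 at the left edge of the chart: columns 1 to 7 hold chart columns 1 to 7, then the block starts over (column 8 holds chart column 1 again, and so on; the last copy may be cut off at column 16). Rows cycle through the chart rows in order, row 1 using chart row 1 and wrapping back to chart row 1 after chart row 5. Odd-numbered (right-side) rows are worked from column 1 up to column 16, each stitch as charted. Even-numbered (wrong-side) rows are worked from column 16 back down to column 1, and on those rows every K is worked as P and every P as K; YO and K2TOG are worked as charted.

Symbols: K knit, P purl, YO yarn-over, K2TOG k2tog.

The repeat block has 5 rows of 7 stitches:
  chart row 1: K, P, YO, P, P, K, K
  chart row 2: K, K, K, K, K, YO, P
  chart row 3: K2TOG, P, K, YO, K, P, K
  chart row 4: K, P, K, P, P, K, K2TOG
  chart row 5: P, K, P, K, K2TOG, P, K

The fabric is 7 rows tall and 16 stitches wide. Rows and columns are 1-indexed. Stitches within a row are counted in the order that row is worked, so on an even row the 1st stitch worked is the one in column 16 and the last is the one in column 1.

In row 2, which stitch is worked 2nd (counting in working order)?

Row 2 uses chart row ((2-1) mod 5)+1 = 2. Row 2 is even, so WS.
Chart row 2 tiled across columns 1-16: K K K K K YO P K K K K K YO P K K
Wrong side: read the tiled row from column 16 down to 1 and exchange K with P (leave YO, K2TOG).
Row 2 as worked: P P K YO P P P P P K YO P P P P P
Counting 2 along the worked row gives P.

Stitch:
P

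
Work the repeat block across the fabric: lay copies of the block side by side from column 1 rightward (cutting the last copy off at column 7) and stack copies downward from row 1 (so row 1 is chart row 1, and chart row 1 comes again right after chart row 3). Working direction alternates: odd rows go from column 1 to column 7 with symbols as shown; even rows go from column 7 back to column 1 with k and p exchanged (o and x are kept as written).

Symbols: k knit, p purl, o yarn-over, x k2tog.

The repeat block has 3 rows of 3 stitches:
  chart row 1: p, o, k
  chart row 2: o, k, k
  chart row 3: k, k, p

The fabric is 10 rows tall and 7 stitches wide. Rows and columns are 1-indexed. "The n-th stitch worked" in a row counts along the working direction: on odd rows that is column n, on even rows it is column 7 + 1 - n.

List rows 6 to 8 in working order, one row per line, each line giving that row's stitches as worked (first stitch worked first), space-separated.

Rows as worked:
p k p p k p p
p o k p o k p
o p p o p p o

Derivation:
Row 6: chart row 3, WS - tiled (columns 1-7): k k p k k p k; work from column 7 back to 1 with k<->p swapped.
Row 7: chart row 1, RS - tile across columns 1-7 and work as-is.
Row 8: chart row 2, WS - tiled (columns 1-7): o k k o k k o; work from column 7 back to 1 with k<->p swapped.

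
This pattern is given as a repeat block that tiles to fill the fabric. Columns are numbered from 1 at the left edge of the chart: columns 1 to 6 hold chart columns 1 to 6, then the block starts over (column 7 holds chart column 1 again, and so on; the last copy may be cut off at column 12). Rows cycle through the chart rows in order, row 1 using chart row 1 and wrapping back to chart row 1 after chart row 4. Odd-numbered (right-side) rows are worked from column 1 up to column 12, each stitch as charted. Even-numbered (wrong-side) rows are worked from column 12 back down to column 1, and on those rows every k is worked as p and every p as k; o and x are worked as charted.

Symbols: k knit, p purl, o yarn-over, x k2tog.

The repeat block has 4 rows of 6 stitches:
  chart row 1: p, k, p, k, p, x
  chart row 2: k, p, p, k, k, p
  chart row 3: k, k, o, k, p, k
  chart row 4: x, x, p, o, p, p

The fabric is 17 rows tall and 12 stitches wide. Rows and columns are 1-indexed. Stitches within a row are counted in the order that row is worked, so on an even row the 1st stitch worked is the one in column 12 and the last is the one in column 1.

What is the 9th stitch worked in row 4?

Row 4 uses chart row ((4-1) mod 4)+1 = 4. Row 4 is even, so WS.
Chart row 4 tiled across columns 1-12: x x p o p p x x p o p p
WS: work from column 12 back to column 1 (reverse the tiled row), swapping k<->p (o and x unchanged).
Row 4 as worked: k k o k x x k k o k x x
Counting 9 along the worked row gives o.

Stitch:
o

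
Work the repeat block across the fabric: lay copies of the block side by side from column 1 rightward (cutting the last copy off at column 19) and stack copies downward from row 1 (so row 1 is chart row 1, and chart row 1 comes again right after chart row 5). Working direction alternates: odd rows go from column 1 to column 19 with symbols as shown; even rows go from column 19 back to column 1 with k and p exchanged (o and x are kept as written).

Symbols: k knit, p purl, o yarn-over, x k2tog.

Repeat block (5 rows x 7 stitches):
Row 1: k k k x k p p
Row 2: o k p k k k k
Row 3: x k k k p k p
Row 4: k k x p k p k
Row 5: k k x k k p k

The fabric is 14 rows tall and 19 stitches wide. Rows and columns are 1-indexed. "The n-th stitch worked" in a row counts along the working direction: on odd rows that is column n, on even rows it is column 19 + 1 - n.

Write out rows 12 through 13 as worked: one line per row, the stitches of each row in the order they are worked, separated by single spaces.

Row 12: chart row 2, WS - tiled (columns 1-19): o k p k k k k o k p k k k k o k p k k; work from column 19 back to 1 with k<->p swapped.
Row 13: chart row 3, RS - tile across columns 1-19 and work as-is.

Result:
p p k p o p p p p k p o p p p p k p o
x k k k p k p x k k k p k p x k k k p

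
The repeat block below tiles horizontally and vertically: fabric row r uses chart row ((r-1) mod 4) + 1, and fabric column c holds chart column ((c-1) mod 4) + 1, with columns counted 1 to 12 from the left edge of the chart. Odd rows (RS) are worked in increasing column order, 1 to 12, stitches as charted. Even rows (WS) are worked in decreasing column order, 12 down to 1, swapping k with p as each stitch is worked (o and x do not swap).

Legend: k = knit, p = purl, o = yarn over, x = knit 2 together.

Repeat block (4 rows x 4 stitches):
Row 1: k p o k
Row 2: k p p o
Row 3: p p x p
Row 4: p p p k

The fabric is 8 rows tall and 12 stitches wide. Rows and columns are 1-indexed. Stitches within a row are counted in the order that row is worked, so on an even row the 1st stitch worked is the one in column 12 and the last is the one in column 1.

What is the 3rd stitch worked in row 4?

Result:
k

Derivation:
For row 4: chart row = ((4-1) mod 4) + 1 = 4; this is a WS (even) row.
Chart row 4 tiled across columns 1-12: p p p k p p p k p p p k
Wrong side: read the tiled row from column 12 down to 1 and exchange k with p (leave o, x).
Row 4 as worked: p k k k p k k k p k k k
Counting 3 along the worked row gives k.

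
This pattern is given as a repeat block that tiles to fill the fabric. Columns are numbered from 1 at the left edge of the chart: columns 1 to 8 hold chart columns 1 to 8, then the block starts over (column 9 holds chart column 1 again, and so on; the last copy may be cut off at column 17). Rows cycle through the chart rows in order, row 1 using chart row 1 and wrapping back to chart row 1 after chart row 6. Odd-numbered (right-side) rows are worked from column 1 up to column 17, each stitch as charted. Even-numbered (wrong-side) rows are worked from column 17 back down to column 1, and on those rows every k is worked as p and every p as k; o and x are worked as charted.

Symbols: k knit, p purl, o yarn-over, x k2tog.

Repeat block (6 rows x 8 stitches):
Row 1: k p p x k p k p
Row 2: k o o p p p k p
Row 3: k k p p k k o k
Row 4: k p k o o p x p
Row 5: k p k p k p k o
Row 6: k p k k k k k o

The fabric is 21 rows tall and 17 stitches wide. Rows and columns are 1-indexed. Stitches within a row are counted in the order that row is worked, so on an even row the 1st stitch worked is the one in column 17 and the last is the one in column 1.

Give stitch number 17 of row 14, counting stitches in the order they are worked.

Row 14 uses chart row ((14-1) mod 6)+1 = 2. Row 14 is even, so WS.
Chart row 2 tiled across columns 1-17: k o o p p p k p k o o p p p k p k
Wrong side: read the tiled row from column 17 down to 1 and exchange k with p (leave o, x).
Row 14 as worked: p k p k k k o o p k p k k k o o p
Stitch 17 in working order -> p

== STITCH ==
p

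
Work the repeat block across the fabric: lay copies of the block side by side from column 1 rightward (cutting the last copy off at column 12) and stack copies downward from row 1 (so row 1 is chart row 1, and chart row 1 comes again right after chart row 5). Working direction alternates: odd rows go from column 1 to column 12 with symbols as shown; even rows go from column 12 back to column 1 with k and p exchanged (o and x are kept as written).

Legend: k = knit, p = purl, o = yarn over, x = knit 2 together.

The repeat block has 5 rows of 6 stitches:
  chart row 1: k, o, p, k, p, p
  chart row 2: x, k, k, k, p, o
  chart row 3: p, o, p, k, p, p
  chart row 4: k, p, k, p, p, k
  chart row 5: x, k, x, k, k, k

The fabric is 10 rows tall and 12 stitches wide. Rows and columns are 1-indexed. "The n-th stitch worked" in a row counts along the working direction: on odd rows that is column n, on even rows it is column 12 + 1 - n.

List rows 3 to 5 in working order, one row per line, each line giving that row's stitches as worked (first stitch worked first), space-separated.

Row 3: chart row 3, RS - tile across columns 1-12 and work as-is.
Row 4: chart row 4, WS - tiled (columns 1-12): k p k p p k k p k p p k; work from column 12 back to 1 with k<->p swapped.
Row 5: chart row 5, RS - tile across columns 1-12 and work as-is.

== ROWS AS WORKED ==
p o p k p p p o p k p p
p k k p k p p k k p k p
x k x k k k x k x k k k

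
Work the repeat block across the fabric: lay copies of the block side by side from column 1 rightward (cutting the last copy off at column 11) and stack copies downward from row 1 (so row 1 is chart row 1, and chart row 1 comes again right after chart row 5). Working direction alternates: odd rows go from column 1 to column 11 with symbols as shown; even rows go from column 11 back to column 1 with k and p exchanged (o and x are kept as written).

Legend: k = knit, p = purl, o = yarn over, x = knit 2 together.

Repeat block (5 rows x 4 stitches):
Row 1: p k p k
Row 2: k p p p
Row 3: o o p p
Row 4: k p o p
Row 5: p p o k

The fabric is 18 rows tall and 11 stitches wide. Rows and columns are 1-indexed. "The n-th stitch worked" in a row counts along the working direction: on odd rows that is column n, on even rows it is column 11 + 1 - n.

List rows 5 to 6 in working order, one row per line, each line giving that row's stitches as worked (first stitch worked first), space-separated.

Row 5: chart row 5, RS - tile across columns 1-11 and work as-is.
Row 6: chart row 1, WS - tiled (columns 1-11): p k p k p k p k p k p; work from column 11 back to 1 with k<->p swapped.

Result:
p p o k p p o k p p o
k p k p k p k p k p k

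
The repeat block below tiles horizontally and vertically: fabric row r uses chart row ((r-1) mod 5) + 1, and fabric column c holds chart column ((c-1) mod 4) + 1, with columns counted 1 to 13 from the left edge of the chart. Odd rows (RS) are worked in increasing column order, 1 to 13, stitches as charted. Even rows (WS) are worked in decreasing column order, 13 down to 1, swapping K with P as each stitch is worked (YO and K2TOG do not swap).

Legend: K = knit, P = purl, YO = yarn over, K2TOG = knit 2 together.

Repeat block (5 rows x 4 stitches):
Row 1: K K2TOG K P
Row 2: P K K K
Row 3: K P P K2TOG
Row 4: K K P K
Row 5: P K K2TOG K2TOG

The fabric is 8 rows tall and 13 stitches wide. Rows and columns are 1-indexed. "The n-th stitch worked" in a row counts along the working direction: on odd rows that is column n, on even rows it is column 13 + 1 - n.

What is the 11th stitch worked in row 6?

Row 6: (6-1) mod 5 = 0, so use chart row 1. Even row -> WS.
Chart row 1 tiled across columns 1-13: K K2TOG K P K K2TOG K P K K2TOG K P K
Wrong side: read the tiled row from column 13 down to 1 and exchange K with P (leave YO, K2TOG).
Row 6 as worked: P K P K2TOG P K P K2TOG P K P K2TOG P
The 11th stitch worked is P.

Result:
P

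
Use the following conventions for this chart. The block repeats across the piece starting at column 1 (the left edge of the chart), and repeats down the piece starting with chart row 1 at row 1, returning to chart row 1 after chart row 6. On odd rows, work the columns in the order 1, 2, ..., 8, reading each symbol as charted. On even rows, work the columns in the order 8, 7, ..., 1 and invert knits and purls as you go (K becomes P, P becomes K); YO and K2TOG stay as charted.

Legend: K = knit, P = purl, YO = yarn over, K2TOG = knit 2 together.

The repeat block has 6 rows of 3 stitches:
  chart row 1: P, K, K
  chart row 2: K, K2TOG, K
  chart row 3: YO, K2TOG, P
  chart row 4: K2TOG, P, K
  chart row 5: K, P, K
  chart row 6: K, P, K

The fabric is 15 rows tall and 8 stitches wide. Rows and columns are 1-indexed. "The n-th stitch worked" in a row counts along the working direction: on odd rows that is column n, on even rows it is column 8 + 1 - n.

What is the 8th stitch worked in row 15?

Row 15: (15-1) mod 6 = 2, so use chart row 3. Odd row -> RS.
Chart row 3 tiled across columns 1-8: YO K2TOG P YO K2TOG P YO K2TOG
RS: work column 1 to column 8, symbols as charted — the tiled row is the row as worked.
Counting 8 along the worked row gives K2TOG.

Stitch:
K2TOG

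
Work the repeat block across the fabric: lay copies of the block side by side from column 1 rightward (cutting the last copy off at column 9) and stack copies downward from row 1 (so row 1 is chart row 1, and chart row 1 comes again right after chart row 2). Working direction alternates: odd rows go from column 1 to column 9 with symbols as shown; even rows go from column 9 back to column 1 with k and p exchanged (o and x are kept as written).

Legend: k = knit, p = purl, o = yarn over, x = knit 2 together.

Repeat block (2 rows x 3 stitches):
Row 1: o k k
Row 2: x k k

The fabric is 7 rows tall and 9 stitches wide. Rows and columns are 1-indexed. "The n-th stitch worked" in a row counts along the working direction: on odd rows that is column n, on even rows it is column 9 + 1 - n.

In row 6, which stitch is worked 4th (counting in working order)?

For row 6: chart row = ((6-1) mod 2) + 1 = 2; this is a WS (even) row.
Chart row 2 tiled across columns 1-9: x k k x k k x k k
Wrong side: read the tiled row from column 9 down to 1 and exchange k with p (leave o, x).
Row 6 as worked: p p x p p x p p x
The 4th stitch worked is p.

Stitch:
p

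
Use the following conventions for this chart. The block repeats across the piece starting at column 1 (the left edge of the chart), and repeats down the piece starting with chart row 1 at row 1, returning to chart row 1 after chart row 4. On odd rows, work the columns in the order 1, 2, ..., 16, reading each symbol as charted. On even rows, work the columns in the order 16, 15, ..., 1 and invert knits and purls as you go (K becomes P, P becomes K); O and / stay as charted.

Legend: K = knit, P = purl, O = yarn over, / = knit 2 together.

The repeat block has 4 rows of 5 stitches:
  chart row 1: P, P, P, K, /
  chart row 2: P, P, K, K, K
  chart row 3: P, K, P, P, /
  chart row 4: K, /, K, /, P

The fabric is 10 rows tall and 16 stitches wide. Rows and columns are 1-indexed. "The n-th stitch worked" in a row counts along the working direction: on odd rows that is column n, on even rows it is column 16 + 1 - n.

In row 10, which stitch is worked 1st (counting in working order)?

== STITCH ==
K

Derivation:
Row 10: (10-1) mod 4 = 1, so use chart row 2. Even row -> WS.
Chart row 2 tiled across columns 1-16: P P K K K P P K K K P P K K K P
Wrong side: read the tiled row from column 16 down to 1 and exchange K with P (leave O, /).
Row 10 as worked: K P P P K K P P P K K P P P K K
Stitch 1 in working order -> K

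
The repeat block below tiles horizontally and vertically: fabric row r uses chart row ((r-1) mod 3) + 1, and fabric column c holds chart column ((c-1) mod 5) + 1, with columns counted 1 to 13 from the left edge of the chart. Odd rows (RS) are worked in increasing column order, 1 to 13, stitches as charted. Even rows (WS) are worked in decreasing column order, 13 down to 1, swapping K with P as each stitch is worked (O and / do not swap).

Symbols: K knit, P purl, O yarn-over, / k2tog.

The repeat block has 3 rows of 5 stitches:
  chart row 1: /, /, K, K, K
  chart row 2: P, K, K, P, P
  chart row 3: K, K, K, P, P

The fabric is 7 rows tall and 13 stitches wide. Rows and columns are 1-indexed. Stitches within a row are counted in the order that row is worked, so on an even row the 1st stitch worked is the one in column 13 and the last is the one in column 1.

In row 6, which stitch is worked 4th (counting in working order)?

Row 6 uses chart row ((6-1) mod 3)+1 = 3. Row 6 is even, so WS.
Chart row 3 tiled across columns 1-13: K K K P P K K K P P K K K
WS: work from column 13 back to column 1 (reverse the tiled row), swapping K<->P (O and / unchanged).
Row 6 as worked: P P P K K P P P K K P P P
Stitch 4 in working order -> K

== STITCH ==
K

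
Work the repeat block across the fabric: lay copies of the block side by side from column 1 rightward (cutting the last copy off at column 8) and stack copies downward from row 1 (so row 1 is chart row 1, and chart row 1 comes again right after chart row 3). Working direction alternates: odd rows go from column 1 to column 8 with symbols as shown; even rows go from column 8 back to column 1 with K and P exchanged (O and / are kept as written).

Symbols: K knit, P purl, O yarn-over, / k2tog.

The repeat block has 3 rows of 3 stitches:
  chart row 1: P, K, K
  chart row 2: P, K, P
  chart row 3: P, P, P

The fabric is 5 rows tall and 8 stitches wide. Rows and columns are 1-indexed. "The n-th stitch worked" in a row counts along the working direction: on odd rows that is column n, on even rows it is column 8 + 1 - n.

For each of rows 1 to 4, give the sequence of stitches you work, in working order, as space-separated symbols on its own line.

== ROWS AS WORKED ==
P K K P K K P K
P K K P K K P K
P P P P P P P P
P K P P K P P K

Derivation:
Row 1: chart row 1, RS - tile across columns 1-8 and work as-is.
Row 2: chart row 2, WS - tiled (columns 1-8): P K P P K P P K; work from column 8 back to 1 with K<->P swapped.
Row 3: chart row 3, RS - tile across columns 1-8 and work as-is.
Row 4: chart row 1, WS - tiled (columns 1-8): P K K P K K P K; work from column 8 back to 1 with K<->P swapped.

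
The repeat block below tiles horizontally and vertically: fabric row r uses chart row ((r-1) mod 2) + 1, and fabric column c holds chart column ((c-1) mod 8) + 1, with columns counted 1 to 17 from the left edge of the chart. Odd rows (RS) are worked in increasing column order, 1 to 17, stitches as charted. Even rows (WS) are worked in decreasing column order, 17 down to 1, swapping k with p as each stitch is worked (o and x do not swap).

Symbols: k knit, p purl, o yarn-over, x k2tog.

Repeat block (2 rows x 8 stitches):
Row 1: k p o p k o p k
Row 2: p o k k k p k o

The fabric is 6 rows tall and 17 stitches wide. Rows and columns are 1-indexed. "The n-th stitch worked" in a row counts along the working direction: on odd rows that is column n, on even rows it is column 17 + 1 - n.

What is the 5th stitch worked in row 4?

Stitch:
p

Derivation:
Row 4: (4-1) mod 2 = 1, so use chart row 2. Even row -> WS.
Chart row 2 tiled across columns 1-17: p o k k k p k o p o k k k p k o p
WS: work from column 17 back to column 1 (reverse the tiled row), swapping k<->p (o and x unchanged).
Row 4 as worked: k o p k p p p o k o p k p p p o k
Stitch 5 in working order -> p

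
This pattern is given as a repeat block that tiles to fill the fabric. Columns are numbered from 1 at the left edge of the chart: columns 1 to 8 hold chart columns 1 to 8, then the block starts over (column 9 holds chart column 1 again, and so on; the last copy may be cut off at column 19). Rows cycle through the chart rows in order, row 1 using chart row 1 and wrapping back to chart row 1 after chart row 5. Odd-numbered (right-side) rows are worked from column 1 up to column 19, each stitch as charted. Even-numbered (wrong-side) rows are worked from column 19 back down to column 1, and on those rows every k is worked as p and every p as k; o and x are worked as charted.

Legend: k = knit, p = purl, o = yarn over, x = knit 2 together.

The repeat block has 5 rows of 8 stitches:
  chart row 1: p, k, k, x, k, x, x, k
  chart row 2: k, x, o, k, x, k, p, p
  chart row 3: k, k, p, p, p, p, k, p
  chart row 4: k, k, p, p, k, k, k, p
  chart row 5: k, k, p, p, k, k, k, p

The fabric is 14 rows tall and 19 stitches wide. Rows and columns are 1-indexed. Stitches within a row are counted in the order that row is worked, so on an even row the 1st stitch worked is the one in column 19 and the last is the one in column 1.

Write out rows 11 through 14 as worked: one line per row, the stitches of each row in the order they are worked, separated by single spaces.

== ROWS AS WORKED ==
p k k x k x x k p k k x k x x k p k k
o x p k k p x p o x p k k p x p o x p
k k p p p p k p k k p p p p k p k k p
k p p k p p p k k p p k p p p k k p p

Derivation:
Row 11: chart row 1, RS - tile across columns 1-19 and work as-is.
Row 12: chart row 2, WS - tiled (columns 1-19): k x o k x k p p k x o k x k p p k x o; work from column 19 back to 1 with k<->p swapped.
Row 13: chart row 3, RS - tile across columns 1-19 and work as-is.
Row 14: chart row 4, WS - tiled (columns 1-19): k k p p k k k p k k p p k k k p k k p; work from column 19 back to 1 with k<->p swapped.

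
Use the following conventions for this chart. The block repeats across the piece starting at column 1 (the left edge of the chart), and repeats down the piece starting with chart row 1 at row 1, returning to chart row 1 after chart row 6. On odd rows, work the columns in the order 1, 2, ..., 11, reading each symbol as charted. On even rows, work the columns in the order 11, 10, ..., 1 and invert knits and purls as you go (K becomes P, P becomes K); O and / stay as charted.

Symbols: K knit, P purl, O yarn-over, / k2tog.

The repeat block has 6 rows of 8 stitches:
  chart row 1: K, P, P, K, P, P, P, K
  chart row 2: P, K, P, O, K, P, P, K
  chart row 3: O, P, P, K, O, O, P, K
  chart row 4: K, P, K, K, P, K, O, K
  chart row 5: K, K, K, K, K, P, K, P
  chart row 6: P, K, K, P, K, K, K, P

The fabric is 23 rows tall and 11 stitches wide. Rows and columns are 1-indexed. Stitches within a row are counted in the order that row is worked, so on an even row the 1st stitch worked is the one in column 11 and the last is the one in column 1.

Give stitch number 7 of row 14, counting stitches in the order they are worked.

Row 14 uses chart row ((14-1) mod 6)+1 = 2. Row 14 is even, so WS.
Chart row 2 tiled across columns 1-11: P K P O K P P K P K P
WS row: flip the tiled sequence (start at column 11) and apply K<->P; O and / stay.
Row 14 as worked: K P K P K K P O K P K
The 7th stitch worked is P.

Stitch:
P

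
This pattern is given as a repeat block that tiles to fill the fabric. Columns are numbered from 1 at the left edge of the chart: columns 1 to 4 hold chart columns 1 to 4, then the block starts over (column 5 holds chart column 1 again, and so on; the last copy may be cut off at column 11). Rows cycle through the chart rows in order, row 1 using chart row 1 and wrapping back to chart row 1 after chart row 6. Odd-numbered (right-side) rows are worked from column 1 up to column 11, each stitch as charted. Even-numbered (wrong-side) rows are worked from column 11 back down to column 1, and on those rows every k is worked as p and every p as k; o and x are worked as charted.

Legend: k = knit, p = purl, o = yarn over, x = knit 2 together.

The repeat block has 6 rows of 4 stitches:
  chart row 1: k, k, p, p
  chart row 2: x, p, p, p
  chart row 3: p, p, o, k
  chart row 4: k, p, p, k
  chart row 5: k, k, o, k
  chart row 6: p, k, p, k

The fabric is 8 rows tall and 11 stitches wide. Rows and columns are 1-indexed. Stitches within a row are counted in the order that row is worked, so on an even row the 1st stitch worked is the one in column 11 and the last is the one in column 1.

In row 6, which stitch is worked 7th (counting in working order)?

== STITCH ==
k

Derivation:
For row 6: chart row = ((6-1) mod 6) + 1 = 6; this is a WS (even) row.
Chart row 6 tiled across columns 1-11: p k p k p k p k p k p
Wrong side: read the tiled row from column 11 down to 1 and exchange k with p (leave o, x).
Row 6 as worked: k p k p k p k p k p k
Stitch 7 in working order -> k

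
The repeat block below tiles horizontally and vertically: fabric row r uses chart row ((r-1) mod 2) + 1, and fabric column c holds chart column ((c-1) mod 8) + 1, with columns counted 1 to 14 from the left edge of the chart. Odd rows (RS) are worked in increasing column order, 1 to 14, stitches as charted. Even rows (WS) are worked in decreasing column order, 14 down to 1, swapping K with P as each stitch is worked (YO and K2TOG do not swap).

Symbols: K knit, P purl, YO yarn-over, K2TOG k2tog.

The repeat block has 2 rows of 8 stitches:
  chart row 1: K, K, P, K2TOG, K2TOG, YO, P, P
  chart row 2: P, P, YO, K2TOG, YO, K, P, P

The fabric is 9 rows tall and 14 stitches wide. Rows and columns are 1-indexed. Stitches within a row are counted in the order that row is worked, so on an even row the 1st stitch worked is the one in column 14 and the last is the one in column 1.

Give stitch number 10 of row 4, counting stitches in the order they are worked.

Row 4: (4-1) mod 2 = 1, so use chart row 2. Even row -> WS.
Chart row 2 tiled across columns 1-14: P P YO K2TOG YO K P P P P YO K2TOG YO K
Wrong side: read the tiled row from column 14 down to 1 and exchange K with P (leave YO, K2TOG).
Row 4 as worked: P YO K2TOG YO K K K K P YO K2TOG YO K K
The 10th stitch worked is YO.

Result:
YO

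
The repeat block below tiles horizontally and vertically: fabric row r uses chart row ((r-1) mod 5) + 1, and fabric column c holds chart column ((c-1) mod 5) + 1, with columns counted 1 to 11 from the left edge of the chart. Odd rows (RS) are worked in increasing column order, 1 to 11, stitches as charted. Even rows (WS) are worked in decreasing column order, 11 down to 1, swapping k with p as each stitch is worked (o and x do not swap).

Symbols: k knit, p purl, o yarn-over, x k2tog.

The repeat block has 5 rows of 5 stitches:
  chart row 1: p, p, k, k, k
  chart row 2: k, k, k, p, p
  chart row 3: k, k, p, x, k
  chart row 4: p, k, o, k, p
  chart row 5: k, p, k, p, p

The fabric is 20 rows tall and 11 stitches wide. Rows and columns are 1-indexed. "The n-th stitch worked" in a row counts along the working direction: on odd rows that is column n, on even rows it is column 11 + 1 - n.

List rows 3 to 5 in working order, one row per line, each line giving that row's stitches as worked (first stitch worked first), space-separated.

Row 3: chart row 3, RS - tile across columns 1-11 and work as-is.
Row 4: chart row 4, WS - tiled (columns 1-11): p k o k p p k o k p p; work from column 11 back to 1 with k<->p swapped.
Row 5: chart row 5, RS - tile across columns 1-11 and work as-is.

== ROWS AS WORKED ==
k k p x k k k p x k k
k k p o p k k p o p k
k p k p p k p k p p k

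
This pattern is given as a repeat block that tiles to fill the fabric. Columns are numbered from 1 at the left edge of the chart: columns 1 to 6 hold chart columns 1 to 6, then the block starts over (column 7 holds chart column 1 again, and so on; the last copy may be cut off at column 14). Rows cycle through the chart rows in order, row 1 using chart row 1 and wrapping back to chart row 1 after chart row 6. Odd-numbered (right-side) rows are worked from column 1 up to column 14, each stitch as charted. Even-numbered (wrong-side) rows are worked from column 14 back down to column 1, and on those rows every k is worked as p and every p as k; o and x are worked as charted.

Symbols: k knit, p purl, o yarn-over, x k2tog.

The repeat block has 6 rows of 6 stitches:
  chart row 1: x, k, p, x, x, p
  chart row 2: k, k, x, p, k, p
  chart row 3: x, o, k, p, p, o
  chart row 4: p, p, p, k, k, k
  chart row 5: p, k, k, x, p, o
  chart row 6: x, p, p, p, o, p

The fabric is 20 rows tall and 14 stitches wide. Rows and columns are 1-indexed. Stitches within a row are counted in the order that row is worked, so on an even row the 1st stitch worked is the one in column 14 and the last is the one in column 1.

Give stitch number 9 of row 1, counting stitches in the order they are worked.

Stitch:
p

Derivation:
For row 1: chart row = ((1-1) mod 6) + 1 = 1; this is a RS (odd) row.
Chart row 1 tiled across columns 1-14: x k p x x p x k p x x p x k
RS row: no reversal, no swap; stitch n worked = column n.
Counting 9 along the worked row gives p.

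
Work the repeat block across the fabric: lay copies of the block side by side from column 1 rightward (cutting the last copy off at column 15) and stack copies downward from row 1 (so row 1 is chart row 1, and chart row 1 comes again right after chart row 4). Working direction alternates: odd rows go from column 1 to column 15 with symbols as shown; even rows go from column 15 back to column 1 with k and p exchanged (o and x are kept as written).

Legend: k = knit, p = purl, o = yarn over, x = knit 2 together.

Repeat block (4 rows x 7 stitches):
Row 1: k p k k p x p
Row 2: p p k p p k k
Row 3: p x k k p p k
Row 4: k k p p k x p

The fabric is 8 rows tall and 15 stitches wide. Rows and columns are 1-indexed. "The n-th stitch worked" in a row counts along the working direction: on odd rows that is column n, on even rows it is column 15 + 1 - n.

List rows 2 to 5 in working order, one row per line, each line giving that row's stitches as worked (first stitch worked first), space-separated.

Result:
k p p k k p k k p p k k p k k
p x k k p p k p x k k p p k p
p k x p k k p p k x p k k p p
k p k k p x p k p k k p x p k

Derivation:
Row 2: chart row 2, WS - tiled (columns 1-15): p p k p p k k p p k p p k k p; work from column 15 back to 1 with k<->p swapped.
Row 3: chart row 3, RS - tile across columns 1-15 and work as-is.
Row 4: chart row 4, WS - tiled (columns 1-15): k k p p k x p k k p p k x p k; work from column 15 back to 1 with k<->p swapped.
Row 5: chart row 1, RS - tile across columns 1-15 and work as-is.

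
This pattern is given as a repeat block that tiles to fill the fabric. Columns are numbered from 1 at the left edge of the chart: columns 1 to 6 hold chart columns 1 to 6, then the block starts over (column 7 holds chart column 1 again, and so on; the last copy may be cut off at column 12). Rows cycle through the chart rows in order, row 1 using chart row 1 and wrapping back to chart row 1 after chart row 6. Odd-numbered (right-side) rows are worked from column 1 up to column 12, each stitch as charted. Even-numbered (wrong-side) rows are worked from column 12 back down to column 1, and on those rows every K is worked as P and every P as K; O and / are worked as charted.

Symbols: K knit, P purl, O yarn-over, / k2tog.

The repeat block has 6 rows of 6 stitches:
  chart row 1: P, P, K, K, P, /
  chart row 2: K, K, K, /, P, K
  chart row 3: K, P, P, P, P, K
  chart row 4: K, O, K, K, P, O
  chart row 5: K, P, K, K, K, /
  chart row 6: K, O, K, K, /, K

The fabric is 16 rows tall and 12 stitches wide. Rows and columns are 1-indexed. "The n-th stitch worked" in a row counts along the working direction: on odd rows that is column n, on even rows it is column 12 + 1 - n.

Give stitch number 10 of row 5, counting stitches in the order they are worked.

Row 5: (5-1) mod 6 = 4, so use chart row 5. Odd row -> RS.
Chart row 5 tiled across columns 1-12: K P K K K / K P K K K /
RS: work column 1 to column 12, symbols as charted — the tiled row is the row as worked.
Counting 10 along the worked row gives K.

== STITCH ==
K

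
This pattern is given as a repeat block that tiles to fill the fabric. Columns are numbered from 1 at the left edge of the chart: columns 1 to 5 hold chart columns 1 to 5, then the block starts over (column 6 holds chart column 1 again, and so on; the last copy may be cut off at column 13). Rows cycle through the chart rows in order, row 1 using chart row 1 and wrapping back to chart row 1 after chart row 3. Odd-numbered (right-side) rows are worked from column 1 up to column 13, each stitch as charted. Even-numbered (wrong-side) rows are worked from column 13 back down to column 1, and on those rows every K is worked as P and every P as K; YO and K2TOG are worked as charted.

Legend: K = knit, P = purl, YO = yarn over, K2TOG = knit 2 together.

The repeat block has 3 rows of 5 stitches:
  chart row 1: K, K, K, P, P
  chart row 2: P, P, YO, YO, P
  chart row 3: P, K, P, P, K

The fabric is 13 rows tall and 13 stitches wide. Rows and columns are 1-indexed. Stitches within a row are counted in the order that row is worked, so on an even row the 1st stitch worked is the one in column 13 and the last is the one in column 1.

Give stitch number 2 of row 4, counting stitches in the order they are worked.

Row 4 uses chart row ((4-1) mod 3)+1 = 1. Row 4 is even, so WS.
Chart row 1 tiled across columns 1-13: K K K P P K K K P P K K K
WS: work from column 13 back to column 1 (reverse the tiled row), swapping K<->P (YO and K2TOG unchanged).
Row 4 as worked: P P P K K P P P K K P P P
Counting 2 along the worked row gives P.

== STITCH ==
P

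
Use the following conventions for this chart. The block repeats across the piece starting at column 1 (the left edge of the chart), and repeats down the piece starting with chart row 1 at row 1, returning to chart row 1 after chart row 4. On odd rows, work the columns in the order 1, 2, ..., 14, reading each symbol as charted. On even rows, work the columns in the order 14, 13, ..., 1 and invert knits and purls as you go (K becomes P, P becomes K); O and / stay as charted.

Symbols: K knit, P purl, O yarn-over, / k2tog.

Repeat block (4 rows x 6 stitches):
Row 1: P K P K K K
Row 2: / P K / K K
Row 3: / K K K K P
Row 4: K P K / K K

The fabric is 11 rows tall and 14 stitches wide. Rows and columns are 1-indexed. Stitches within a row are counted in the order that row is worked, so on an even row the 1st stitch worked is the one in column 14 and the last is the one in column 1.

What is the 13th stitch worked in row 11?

Row 11: (11-1) mod 4 = 2, so use chart row 3. Odd row -> RS.
Chart row 3 tiled across columns 1-14: / K K K K P / K K K K P / K
RS row: no reversal, no swap; stitch n worked = column n.
The 13th stitch worked is /.

Result:
/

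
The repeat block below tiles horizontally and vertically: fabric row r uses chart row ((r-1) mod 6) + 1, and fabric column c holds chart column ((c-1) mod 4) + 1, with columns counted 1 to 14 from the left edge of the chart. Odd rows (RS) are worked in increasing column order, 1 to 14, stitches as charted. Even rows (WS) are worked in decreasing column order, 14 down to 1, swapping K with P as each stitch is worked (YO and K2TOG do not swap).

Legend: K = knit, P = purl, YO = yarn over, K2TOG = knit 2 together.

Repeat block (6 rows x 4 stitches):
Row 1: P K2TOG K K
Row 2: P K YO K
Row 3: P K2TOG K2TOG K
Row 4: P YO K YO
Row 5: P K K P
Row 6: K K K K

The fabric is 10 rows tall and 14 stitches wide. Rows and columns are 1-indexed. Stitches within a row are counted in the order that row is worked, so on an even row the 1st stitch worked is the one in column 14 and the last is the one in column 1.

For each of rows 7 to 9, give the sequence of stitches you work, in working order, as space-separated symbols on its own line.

Row 7: chart row 1, RS - tile across columns 1-14 and work as-is.
Row 8: chart row 2, WS - tiled (columns 1-14): P K YO K P K YO K P K YO K P K; work from column 14 back to 1 with K<->P swapped.
Row 9: chart row 3, RS - tile across columns 1-14 and work as-is.

Rows as worked:
P K2TOG K K P K2TOG K K P K2TOG K K P K2TOG
P K P YO P K P YO P K P YO P K
P K2TOG K2TOG K P K2TOG K2TOG K P K2TOG K2TOG K P K2TOG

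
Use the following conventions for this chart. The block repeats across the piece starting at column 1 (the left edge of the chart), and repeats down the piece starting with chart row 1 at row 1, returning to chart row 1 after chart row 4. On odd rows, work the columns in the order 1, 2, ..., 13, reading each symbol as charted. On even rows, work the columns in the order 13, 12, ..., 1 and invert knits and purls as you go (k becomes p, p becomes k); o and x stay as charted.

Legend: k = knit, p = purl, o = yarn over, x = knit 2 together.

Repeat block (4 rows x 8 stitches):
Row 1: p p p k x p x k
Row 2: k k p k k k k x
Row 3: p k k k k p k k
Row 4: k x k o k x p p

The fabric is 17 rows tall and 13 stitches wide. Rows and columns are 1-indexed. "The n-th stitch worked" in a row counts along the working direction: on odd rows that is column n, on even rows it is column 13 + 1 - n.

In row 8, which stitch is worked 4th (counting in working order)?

== STITCH ==
x

Derivation:
Row 8 uses chart row ((8-1) mod 4)+1 = 4. Row 8 is even, so WS.
Chart row 4 tiled across columns 1-13: k x k o k x p p k x k o k
WS: work from column 13 back to column 1 (reverse the tiled row), swapping k<->p (o and x unchanged).
Row 8 as worked: p o p x p k k x p o p x p
Stitch 4 in working order -> x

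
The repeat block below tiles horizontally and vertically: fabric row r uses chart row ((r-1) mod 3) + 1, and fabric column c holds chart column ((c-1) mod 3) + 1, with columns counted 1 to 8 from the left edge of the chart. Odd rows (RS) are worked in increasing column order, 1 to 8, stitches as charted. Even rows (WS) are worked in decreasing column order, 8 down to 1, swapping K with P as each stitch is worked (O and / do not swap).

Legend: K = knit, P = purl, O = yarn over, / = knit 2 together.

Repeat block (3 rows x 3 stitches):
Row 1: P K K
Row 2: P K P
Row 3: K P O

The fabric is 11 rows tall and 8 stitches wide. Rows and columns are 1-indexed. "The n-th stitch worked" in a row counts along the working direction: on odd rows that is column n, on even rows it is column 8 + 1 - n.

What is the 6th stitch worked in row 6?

Result:
O

Derivation:
Row 6 uses chart row ((6-1) mod 3)+1 = 3. Row 6 is even, so WS.
Chart row 3 tiled across columns 1-8: K P O K P O K P
Wrong side: read the tiled row from column 8 down to 1 and exchange K with P (leave O, /).
Row 6 as worked: K P O K P O K P
Counting 6 along the worked row gives O.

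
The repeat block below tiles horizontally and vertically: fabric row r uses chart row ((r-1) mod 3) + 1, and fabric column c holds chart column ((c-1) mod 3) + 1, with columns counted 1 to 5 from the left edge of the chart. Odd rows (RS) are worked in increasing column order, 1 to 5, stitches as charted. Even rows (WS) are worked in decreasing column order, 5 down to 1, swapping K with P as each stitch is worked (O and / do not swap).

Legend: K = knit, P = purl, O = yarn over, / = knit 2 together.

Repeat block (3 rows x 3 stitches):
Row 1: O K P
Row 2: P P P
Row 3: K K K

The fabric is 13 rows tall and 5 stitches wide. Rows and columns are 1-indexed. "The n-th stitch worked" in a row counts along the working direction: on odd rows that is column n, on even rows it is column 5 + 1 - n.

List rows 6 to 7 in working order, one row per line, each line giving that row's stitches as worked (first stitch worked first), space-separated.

Row 6: chart row 3, WS - tiled (columns 1-5): K K K K K; work from column 5 back to 1 with K<->P swapped.
Row 7: chart row 1, RS - tile across columns 1-5 and work as-is.

== ROWS AS WORKED ==
P P P P P
O K P O K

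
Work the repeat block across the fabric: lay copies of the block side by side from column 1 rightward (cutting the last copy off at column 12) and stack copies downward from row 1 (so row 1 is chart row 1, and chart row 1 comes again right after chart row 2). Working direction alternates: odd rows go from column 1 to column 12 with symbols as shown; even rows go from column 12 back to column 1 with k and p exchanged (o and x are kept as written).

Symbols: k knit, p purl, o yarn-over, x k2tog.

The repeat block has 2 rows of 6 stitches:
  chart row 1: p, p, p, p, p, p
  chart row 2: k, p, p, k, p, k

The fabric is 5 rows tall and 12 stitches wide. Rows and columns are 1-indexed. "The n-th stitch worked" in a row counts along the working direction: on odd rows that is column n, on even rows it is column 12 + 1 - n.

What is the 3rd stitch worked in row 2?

Stitch:
p

Derivation:
For row 2: chart row = ((2-1) mod 2) + 1 = 2; this is a WS (even) row.
Chart row 2 tiled across columns 1-12: k p p k p k k p p k p k
Wrong side: read the tiled row from column 12 down to 1 and exchange k with p (leave o, x).
Row 2 as worked: p k p k k p p k p k k p
The 3rd stitch worked is p.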